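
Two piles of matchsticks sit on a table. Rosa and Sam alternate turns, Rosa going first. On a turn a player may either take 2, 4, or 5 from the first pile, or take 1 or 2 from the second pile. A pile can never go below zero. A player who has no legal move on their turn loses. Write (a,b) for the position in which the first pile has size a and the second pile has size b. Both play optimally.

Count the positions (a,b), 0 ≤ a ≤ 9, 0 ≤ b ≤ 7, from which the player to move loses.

Positions with no move are L. A position that does have a move is losing for the player to move precisely when every available move leads to a winning position for the opponent. Fill in the labels:
Every move lowers a or b (never raises either), so fill the grid row by row in increasing a, and left to right within a row: each cell's successors are then already labelled.
      b=0  b=1  b=2  b=3  b=4  b=5  b=6  b=7
a=0:    L    W    W    L    W    W    L    W
a=1:    L    W    W    L    W    W    L    W
a=2:    W    L    W    W    L    W    W    L
a=3:    W    L    W    W    L    W    W    L
a=4:    W    W    L    W    W    L    W    W
a=5:    W    W    L    W    W    L    W    W
a=6:    W    W    W    W    W    W    W    W
a=7:    L    W    W    L    W    W    L    W
a=8:    L    W    W    L    W    W    L    W
a=9:    W    L    W    W    L    W    W    L
Cells with no legal move (terminal, hence L): (0,0), (1,0).
The remaining L cells, each justified by listing all of its moves:
(0,3): →(0,2)(W), (0,1)(W) — all W, so L
(0,6): →(0,5)(W), (0,4)(W) — all W, so L
(1,3): →(1,2)(W), (1,1)(W) — all W, so L
(1,6): →(1,5)(W), (1,4)(W) — all W, so L
(2,1): →(0,1)(W), (2,0)(W) — all W, so L
(2,4): →(0,4)(W), (2,3)(W), (2,2)(W) — all W, so L
(2,7): →(0,7)(W), (2,6)(W), (2,5)(W) — all W, so L
(3,1): →(1,1)(W), (3,0)(W) — all W, so L
(3,4): →(1,4)(W), (3,3)(W), (3,2)(W) — all W, so L
(3,7): →(1,7)(W), (3,6)(W), (3,5)(W) — all W, so L
(4,2): →(2,2)(W), (0,2)(W), (4,1)(W), (4,0)(W) — all W, so L
(4,5): →(2,5)(W), (0,5)(W), (4,4)(W), (4,3)(W) — all W, so L
(5,2): →(3,2)(W), (1,2)(W), (0,2)(W), (5,1)(W), (5,0)(W) — all W, so L
(5,5): →(3,5)(W), (1,5)(W), (0,5)(W), (5,4)(W), (5,3)(W) — all W, so L
(7,0): →(5,0)(W), (3,0)(W), (2,0)(W) — all W, so L
(7,3): →(5,3)(W), (3,3)(W), (2,3)(W), (7,2)(W), (7,1)(W) — all W, so L
(7,6): →(5,6)(W), (3,6)(W), (2,6)(W), (7,5)(W), (7,4)(W) — all W, so L
(8,0): →(6,0)(W), (4,0)(W), (3,0)(W) — all W, so L
(8,3): →(6,3)(W), (4,3)(W), (3,3)(W), (8,2)(W), (8,1)(W) — all W, so L
(8,6): →(6,6)(W), (4,6)(W), (3,6)(W), (8,5)(W), (8,4)(W) — all W, so L
(9,1): →(7,1)(W), (5,1)(W), (4,1)(W), (9,0)(W) — all W, so L
(9,4): →(7,4)(W), (5,4)(W), (4,4)(W), (9,3)(W), (9,2)(W) — all W, so L
(9,7): →(7,7)(W), (5,7)(W), (4,7)(W), (9,6)(W), (9,5)(W) — all W, so L
Every other cell has at least one move into one of the L cells above, so it is W.
L cells per row: a=0: 3, a=1: 3, a=2: 3, a=3: 3, a=4: 2, a=5: 2, a=6: 0, a=7: 3, a=8: 3, a=9: 3; total 25.

25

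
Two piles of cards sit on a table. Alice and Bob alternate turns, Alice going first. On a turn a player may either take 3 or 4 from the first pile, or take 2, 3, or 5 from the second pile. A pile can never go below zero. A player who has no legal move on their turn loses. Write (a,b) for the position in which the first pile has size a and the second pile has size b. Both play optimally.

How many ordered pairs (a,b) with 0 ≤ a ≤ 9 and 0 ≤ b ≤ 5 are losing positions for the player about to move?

20

Compute win/loss labels from the base case upward. A position with no move is L. Any other position is W if it can reach an L in one move, else L.
Every move lowers a or b (never raises either), so fill the grid row by row in increasing a, and left to right within a row: each cell's successors are then already labelled.
      b=0  b=1  b=2  b=3  b=4  b=5
a=0:    L    L    W    W    W    W
a=1:    L    L    W    W    W    W
a=2:    L    L    W    W    W    W
a=3:    W    W    L    L    W    W
a=4:    W    W    L    L    W    W
a=5:    W    W    L    L    W    W
a=6:    W    W    W    W    L    L
a=7:    L    L    W    W    W    W
a=8:    L    L    W    W    W    W
a=9:    L    L    W    W    W    W
Cells with no legal move (terminal, hence L): (0,0), (0,1), (1,0), (1,1), (2,0), (2,1).
The remaining L cells, each justified by listing all of its moves:
(3,2): moves to (0,2)(W), (3,0)(W); every one is W ⇒ L
(3,3): moves to (0,3)(W), (3,1)(W), (3,0)(W); every one is W ⇒ L
(4,2): moves to (1,2)(W), (0,2)(W), (4,0)(W); every one is W ⇒ L
(4,3): moves to (1,3)(W), (0,3)(W), (4,1)(W), (4,0)(W); every one is W ⇒ L
(5,2): moves to (2,2)(W), (1,2)(W), (5,0)(W); every one is W ⇒ L
(5,3): moves to (2,3)(W), (1,3)(W), (5,1)(W), (5,0)(W); every one is W ⇒ L
(6,4): moves to (3,4)(W), (2,4)(W), (6,2)(W), (6,1)(W); every one is W ⇒ L
(6,5): moves to (3,5)(W), (2,5)(W), (6,3)(W), (6,2)(W), (6,0)(W); every one is W ⇒ L
(7,0): moves to (4,0)(W), (3,0)(W); every one is W ⇒ L
(7,1): moves to (4,1)(W), (3,1)(W); every one is W ⇒ L
(8,0): moves to (5,0)(W), (4,0)(W); every one is W ⇒ L
(8,1): moves to (5,1)(W), (4,1)(W); every one is W ⇒ L
(9,0): moves to (6,0)(W), (5,0)(W); every one is W ⇒ L
(9,1): moves to (6,1)(W), (5,1)(W); every one is W ⇒ L
Every other cell has at least one move into one of the L cells above, so it is W.
L cells per row: a=0: 2, a=1: 2, a=2: 2, a=3: 2, a=4: 2, a=5: 2, a=6: 2, a=7: 2, a=8: 2, a=9: 2; total 20.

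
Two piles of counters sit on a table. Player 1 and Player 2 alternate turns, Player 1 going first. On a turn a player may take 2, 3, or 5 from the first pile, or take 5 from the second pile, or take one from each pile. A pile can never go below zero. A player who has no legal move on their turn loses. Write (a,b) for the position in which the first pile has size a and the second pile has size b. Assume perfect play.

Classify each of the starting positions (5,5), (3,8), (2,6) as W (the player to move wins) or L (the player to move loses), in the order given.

(5,5): W, (3,8): W, (2,6): L

Classify positions by backward induction: terminal positions (no move available) are L. From any other position, the mover wins iff some move reaches an L.
No move ever increases a pile, so every position that can arise here has a ≤ 5 and b ≤ 8; it is enough to label the cells with 0 ≤ a ≤ 5 and 0 ≤ b ≤ 8.
Every move lowers a or b (never raises either), so fill the grid row by row in increasing a, and left to right within a row: each cell's successors are then already labelled.
      b=0  b=1  b=2  b=3  b=4  b=5  b=6  b=7  b=8
a=0:    L    L    L    L    L    W    W    W    W
a=1:    L    W    W    W    W    W    L    L    L
a=2:    W    W    W    W    W    L    L    W    W
a=3:    W    W    W    W    W    L    W    W    W
a=4:    W    L    L    L    L    W    W    W    W
a=5:    W    W    W    W    W    W    W    L    L
Cells with no legal move (terminal, hence L): (0,0), (0,1), (0,2), (0,3), (0,4), (1,0).
The remaining L cells, each justified by listing all of its moves:
(1,6): L (options (1,1)(W), (0,5)(W) are all W)
(1,7): L (options (1,2)(W), (0,6)(W) are all W)
(1,8): L (options (1,3)(W), (0,7)(W) are all W)
(2,5): L (options (0,5)(W), (2,0)(W), (1,4)(W) are all W)
(2,6): L (options (0,6)(W), (2,1)(W), (1,5)(W) are all W)
(3,5): L (options (1,5)(W), (0,5)(W), (3,0)(W), (2,4)(W) are all W)
(4,1): L (options (2,1)(W), (1,1)(W), (3,0)(W) are all W)
(4,2): L (options (2,2)(W), (1,2)(W), (3,1)(W) are all W)
(4,3): L (options (2,3)(W), (1,3)(W), (3,2)(W) are all W)
(4,4): L (options (2,4)(W), (1,4)(W), (3,3)(W) are all W)
(5,7): L (options (3,7)(W), (2,7)(W), (0,7)(W), (5,2)(W), (4,6)(W) are all W)
(5,8): L (options (3,8)(W), (2,8)(W), (0,8)(W), (5,3)(W), (4,7)(W) are all W)
Every other cell has at least one move into one of the L cells above, so it is W.
(5,5): the move to (3,5) reaches an L cell, so W
(3,8): the move to (1,8) reaches an L cell, so W
(2,6): one of the L cells justified above, so L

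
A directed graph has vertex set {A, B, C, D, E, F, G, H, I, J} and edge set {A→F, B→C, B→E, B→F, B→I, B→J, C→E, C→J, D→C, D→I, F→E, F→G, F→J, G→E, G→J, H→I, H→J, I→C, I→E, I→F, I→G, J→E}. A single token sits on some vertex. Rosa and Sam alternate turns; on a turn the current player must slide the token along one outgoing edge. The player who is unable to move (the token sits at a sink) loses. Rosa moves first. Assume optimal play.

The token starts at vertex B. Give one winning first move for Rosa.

Label each position W (a win for the player to move) or L (a loss). A position with no legal move is L; any other position is W exactly when some move reaches an L, and L when every move reaches a W.
Every edge goes from a vertex to one that appears earlier in the order E, J, G, F, C, I, H, B, A, D, so processing vertices in that order labels each vertex after all of its successors.
E: no outgoing edge → L
J: can move to E, which is L ⇒ W
G: can move to E, which is L ⇒ W
F: can move to E, which is L ⇒ W
C: can move to E, which is L ⇒ W
I: can move to E, which is L ⇒ W
H: moves to I(W), J(W); every one is W ⇒ L
B: can move to E, which is L ⇒ W
A: the only move is to F(W), a W ⇒ L
D: moves to I(W), C(W); every one is W ⇒ L
From B, the L positions reachable in one move are: E.

Move to E.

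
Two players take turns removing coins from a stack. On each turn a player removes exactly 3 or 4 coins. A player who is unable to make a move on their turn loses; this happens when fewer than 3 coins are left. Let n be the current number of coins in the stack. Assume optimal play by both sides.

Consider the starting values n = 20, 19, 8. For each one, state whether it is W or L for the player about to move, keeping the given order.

20: W, 19: W, 8: L

Classify positions by backward induction: terminal positions (no move available) are L. From any other position, the mover wins iff some move reaches an L.
n=0: no move → L
n=1: no move → L
n=2: no move → L
n=3: reaches L-position 0 → W
n=4: reaches L-position 1 → W
n=5: reaches L-position 2 → W
n=6: reaches L-position 2 → W
n=7: only reaches 4(W), 3(W), all W → L
n=8: only reaches 5(W), 4(W), all W → L
n=9: only reaches 6(W), 5(W), all W → L
n=10: reaches L-position 7 → W
n=11: reaches L-position 8 → W
n=12: reaches L-position 9 → W
n=13: reaches L-position 9 → W
n=14: only reaches 11(W), 10(W), all W → L
n=15: only reaches 12(W), 11(W), all W → L
n=16: only reaches 13(W), 12(W), all W → L
n=17: reaches L-position 14 → W
n=18: reaches L-position 15 → W
n=19: reaches L-position 16 → W
n=20: reaches L-position 16 → W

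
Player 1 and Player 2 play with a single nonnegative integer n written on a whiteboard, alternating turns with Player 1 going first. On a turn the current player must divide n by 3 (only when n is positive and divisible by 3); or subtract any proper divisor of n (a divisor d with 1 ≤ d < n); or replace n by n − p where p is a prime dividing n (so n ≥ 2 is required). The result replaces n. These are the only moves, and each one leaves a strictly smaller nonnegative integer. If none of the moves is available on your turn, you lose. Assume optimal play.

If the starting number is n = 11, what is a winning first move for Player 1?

Move to 0.

Use the standard recursion: the mover loses at a terminal position; elsewhere, the mover wins exactly when some move hands the opponent an L position.
n=0: no move → L
n=1: no move → L
n=2: reaches L-position 0 → W
n=3: reaches L-position 0 → W
n=4: only reaches 2(W), 3(W), all W → L
n=5: reaches L-position 0 → W
n=6: reaches L-position 4 → W
n=7: reaches L-position 0 → W
n=8: reaches L-position 4 → W
n=9: only reaches 3(W), 6(W), 8(W), all W → L
n=10: reaches L-position 9 → W
n=11: reaches L-position 0 → W
From 11, the L positions reachable in one move are: 0.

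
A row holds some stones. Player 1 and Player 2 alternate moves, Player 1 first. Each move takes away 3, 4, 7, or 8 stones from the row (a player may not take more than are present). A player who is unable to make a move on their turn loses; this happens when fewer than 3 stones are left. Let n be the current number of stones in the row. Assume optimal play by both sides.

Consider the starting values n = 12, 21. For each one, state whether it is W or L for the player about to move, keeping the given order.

Compute win/loss labels from the base case upward. A position with no move is L. Any other position is W if it can reach an L in one move, else L.
n=0: no move → L
n=1: no move → L
n=2: no move → L
n=3: →0(L), so W
n=4: →1(L), so W
n=5: →2(L), so W
n=6: →2(L), so W
n=7: →0(L), so W
n=8: →1(L), so W
n=9: →2(L), so W
n=10: →2(L), so W
n=11: →8(W), 7(W), 4(W), 3(W) — all W, so L
n=12: →9(W), 8(W), 5(W), 4(W) — all W, so L
n=13: →10(W), 9(W), 6(W), 5(W) — all W, so L
n=14: →11(L), so W
n=15: →12(L), so W
n=16: →13(L), so W
n=17: →13(L), so W
n=18: →11(L), so W
n=19: →12(L), so W
n=20: →13(L), so W
n=21: →13(L), so W

12: L, 21: W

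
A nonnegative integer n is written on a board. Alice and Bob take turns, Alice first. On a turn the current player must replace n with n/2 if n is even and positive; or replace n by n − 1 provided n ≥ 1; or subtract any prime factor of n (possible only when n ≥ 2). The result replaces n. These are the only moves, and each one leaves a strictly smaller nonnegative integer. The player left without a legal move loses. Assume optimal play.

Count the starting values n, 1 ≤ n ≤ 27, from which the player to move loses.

5

Positions with no move are L. A position that does have a move is losing for the player to move precisely when every available move leads to a winning position for the opponent. Fill in the labels:
n=0: no move → L
n=1: →0(L), so W
n=2: →0(L), so W
n=3: →0(L), so W
n=4: →2(W), 3(W) — all W, so L
n=5: →0(L), so W
n=6: →4(L), so W
n=7: →0(L), so W
n=8: →4(L), so W
n=9: →6(W), 8(W) — all W, so L
n=10: →9(L), so W
n=11: →0(L), so W
n=12: →9(L), so W
n=13: →0(L), so W
n=14: →7(W), 12(W), 13(W) — all W, so L
n=15: →14(L), so W
n=16: →14(L), so W
n=17: →0(L), so W
n=18: →9(L), so W
n=19: →0(L), so W
n=20: →10(W), 15(W), 18(W), 19(W) — all W, so L
n=21: →14(L), so W
n=22: →20(L), so W
n=23: →0(L), so W
n=24: →12(W), 21(W), 22(W), 23(W) — all W, so L
n=25: →20(L), so W
n=26: →24(L), so W
n=27: →24(L), so W
L entries with 1 ≤ n ≤ 27 (n=0 is outside the asked range and is not counted): n = 4, 9, 14, 20, 24; that makes 5.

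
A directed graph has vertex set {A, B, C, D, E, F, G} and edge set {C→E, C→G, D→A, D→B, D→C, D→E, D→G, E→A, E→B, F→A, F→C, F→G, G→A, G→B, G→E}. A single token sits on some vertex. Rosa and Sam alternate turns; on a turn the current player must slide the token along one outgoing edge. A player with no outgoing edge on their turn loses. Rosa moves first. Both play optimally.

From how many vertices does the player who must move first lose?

Classify positions by backward induction: terminal positions (no move available) are L. From any other position, the mover wins iff some move reaches an L.
Every edge goes from a vertex to one that appears earlier in the order B, A, E, G, C, D, F, so processing vertices in that order labels each vertex after all of its successors.
B: no outgoing edge → L
A: no outgoing edge → L
E: →A(L), so W
G: →A(L), so W
C: →G(W), E(W) — all W, so L
D: →C(L), so W
F: →C(L), so W
The L vertices are A, B, C; that is 3 in all.

3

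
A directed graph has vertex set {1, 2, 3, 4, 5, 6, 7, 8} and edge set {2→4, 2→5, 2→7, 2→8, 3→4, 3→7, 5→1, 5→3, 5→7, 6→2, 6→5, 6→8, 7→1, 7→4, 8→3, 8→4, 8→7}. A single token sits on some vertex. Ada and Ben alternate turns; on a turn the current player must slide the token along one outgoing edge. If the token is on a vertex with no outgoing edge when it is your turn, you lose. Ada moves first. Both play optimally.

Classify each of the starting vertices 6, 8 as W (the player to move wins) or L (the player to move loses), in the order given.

6: L, 8: W

Classify positions by backward induction: terminal positions (no move available) are L. From any other position, the mover wins iff some move reaches an L.
Every edge goes from a vertex to one that appears earlier in the order 1, 4, 7, 3, 8, 5, 2, 6, so processing vertices in that order labels each vertex after all of its successors.
1: no outgoing edge → L
4: no outgoing edge → L
7: →4(L), so W
3: →4(L), so W
8: →4(L), so W
5: →1(L), so W
2: →4(L), so W
6: →2(W), 5(W), 8(W) — all W, so L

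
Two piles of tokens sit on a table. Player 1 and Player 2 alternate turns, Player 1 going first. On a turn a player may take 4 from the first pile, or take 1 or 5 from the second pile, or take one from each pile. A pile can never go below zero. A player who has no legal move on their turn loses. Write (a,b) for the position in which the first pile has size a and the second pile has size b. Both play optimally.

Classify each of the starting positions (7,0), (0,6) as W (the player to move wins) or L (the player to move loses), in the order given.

(7,0): W, (0,6): L

Use the standard recursion: the mover loses at a terminal position; elsewhere, the mover wins exactly when some move hands the opponent an L position.
No move ever increases a pile, so every position that can arise here has a ≤ 7 and b ≤ 6; it is enough to label the cells with 0 ≤ a ≤ 7 and 0 ≤ b ≤ 6.
Every move lowers a or b (never raises either), so fill the grid row by row in increasing a, and left to right within a row: each cell's successors are then already labelled.
      b=0  b=1  b=2  b=3  b=4  b=5  b=6
a=0:    L    W    L    W    L    W    L
a=1:    L    W    L    W    L    W    L
a=2:    L    W    L    W    L    W    L
a=3:    L    W    L    W    L    W    L
a=4:    W    W    W    W    W    W    W
a=5:    W    L    W    L    W    L    W
a=6:    W    L    W    L    W    L    W
a=7:    W    L    W    L    W    L    W
Cells with no legal move (terminal, hence L): (0,0), (1,0), (2,0), (3,0).
The remaining L cells, each justified by listing all of its moves:
(0,2): L (sole option (0,1)(W) is W)
(0,4): L (sole option (0,3)(W) is W)
(0,6): L (options (0,5)(W), (0,1)(W) are all W)
(1,2): L (options (1,1)(W), (0,1)(W) are all W)
(1,4): L (options (1,3)(W), (0,3)(W) are all W)
(1,6): L (options (1,5)(W), (1,1)(W), (0,5)(W) are all W)
(2,2): L (options (2,1)(W), (1,1)(W) are all W)
(2,4): L (options (2,3)(W), (1,3)(W) are all W)
(2,6): L (options (2,5)(W), (2,1)(W), (1,5)(W) are all W)
(3,2): L (options (3,1)(W), (2,1)(W) are all W)
(3,4): L (options (3,3)(W), (2,3)(W) are all W)
(3,6): L (options (3,5)(W), (3,1)(W), (2,5)(W) are all W)
(5,1): L (options (1,1)(W), (5,0)(W), (4,0)(W) are all W)
(5,3): L (options (1,3)(W), (5,2)(W), (4,2)(W) are all W)
(5,5): L (options (1,5)(W), (5,4)(W), (5,0)(W), (4,4)(W) are all W)
(6,1): L (options (2,1)(W), (6,0)(W), (5,0)(W) are all W)
(6,3): L (options (2,3)(W), (6,2)(W), (5,2)(W) are all W)
(6,5): L (options (2,5)(W), (6,4)(W), (6,0)(W), (5,4)(W) are all W)
(7,1): L (options (3,1)(W), (7,0)(W), (6,0)(W) are all W)
(7,3): L (options (3,3)(W), (7,2)(W), (6,2)(W) are all W)
(7,5): L (options (3,5)(W), (7,4)(W), (7,0)(W), (6,4)(W) are all W)
Every other cell has at least one move into one of the L cells above, so it is W.
(7,0): the move to (3,0) reaches an L cell, so W
(0,6): one of the L cells justified above, so L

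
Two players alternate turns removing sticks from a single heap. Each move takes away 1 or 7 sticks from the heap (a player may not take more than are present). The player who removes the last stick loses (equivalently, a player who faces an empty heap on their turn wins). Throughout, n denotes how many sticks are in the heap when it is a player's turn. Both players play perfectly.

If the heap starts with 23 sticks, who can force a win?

The second player wins.

Classify positions by backward induction: terminal positions (no move available) are W. From any other position, the mover wins iff some move reaches an L.
n=0: no move; the opponent has just taken the last stick and therefore loses → W
n=1: only reaches 0(W), which is W → L
n=2: reaches L-position 1 → W
n=3: only reaches 2(W), which is W → L
n=4: reaches L-position 3 → W
n=5: only reaches 4(W), which is W → L
n=6: reaches L-position 5 → W
n=7: only reaches 6(W), 0(W), all W → L
n=8: reaches L-position 7 → W
n=9: only reaches 8(W), 2(W), all W → L
n=10: reaches L-position 9 → W
n=11: only reaches 10(W), 4(W), all W → L
n=12: reaches L-position 11 → W
n=13: only reaches 12(W), 6(W), all W → L
n=14: reaches L-position 13 → W
n=15: only reaches 14(W), 8(W), all W → L
n=16: reaches L-position 15 → W
n=17: only reaches 16(W), 10(W), all W → L
n=18: reaches L-position 17 → W
n=19: only reaches 18(W), 12(W), all W → L
n=20: reaches L-position 19 → W
n=21: only reaches 20(W), 14(W), all W → L
n=22: reaches L-position 21 → W
n=23: only reaches 22(W), 16(W), all W → L
Every move from 23 reaches a W position, so the mover loses.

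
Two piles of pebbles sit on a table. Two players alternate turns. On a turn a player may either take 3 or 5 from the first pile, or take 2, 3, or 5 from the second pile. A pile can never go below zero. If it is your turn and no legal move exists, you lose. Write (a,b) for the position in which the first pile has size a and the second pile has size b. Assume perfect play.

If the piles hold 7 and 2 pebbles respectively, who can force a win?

Label each position W (a win for the player to move) or L (a loss). A position with no legal move is L; any other position is W exactly when some move reaches an L, and L when every move reaches a W.
No move ever increases a pile, so every position that can arise here has a ≤ 7 and b ≤ 2; it is enough to label the cells with 0 ≤ a ≤ 7 and 0 ≤ b ≤ 2.
Every move lowers a or b (never raises either), so fill the grid row by row in increasing a, and left to right within a row: each cell's successors are then already labelled.
      b=0  b=1  b=2
a=0:    L    L    W
a=1:    L    L    W
a=2:    L    L    W
a=3:    W    W    L
a=4:    W    W    L
a=5:    W    W    L
a=6:    W    W    W
a=7:    W    W    W
Cells with no legal move (terminal, hence L): (0,0), (0,1), (1,0), (1,1), (2,0), (2,1).
The remaining L cells, each justified by listing all of its moves:
(3,2): moves to (0,2)(W), (3,0)(W); every one is W ⇒ L
(4,2): moves to (1,2)(W), (4,0)(W); every one is W ⇒ L
(5,2): moves to (2,2)(W), (0,2)(W), (5,0)(W); every one is W ⇒ L
Every other cell has at least one move into one of the L cells above, so it is W.
From (7,2) the player to move can move to (4,2), reaching an L position.

The first player wins.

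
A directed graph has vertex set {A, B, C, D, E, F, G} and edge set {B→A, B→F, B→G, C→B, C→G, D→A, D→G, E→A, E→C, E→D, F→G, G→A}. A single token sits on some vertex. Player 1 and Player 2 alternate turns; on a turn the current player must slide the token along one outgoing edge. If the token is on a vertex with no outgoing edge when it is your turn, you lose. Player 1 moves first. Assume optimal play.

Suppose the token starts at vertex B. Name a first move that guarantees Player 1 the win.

Move to F.

Label each position W (a win for the player to move) or L (a loss). A position with no legal move is L; any other position is W exactly when some move reaches an L, and L when every move reaches a W.
Every edge goes from a vertex to one that appears earlier in the order A, G, F, B, D, C, E, so processing vertices in that order labels each vertex after all of its successors.
A: no outgoing edge → L
G: →A(L), so W
F: →G(W) only, which is W, so L
B: →F(L), so W
D: →A(L), so W
C: →B(W), G(W) — all W, so L
E: →C(L), so W
From B, the L positions reachable in one move are: F, A. Any move reaching one of these is winning.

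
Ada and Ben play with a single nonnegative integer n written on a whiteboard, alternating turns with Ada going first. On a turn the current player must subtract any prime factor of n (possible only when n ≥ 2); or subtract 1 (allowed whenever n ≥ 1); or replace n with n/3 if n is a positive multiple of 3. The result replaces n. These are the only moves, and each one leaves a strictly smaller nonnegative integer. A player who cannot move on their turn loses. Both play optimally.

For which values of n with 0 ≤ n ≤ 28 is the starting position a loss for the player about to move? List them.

0, 4, 8, 14, 18, 22, 25, 27

Positions with no move are L. A position that does have a move is losing for the player to move precisely when every available move leads to a winning position for the opponent. Fill in the labels:
n=0: no move → L
n=1: can move to 0, which is L ⇒ W
n=2: can move to 0, which is L ⇒ W
n=3: can move to 0, which is L ⇒ W
n=4: moves to 2(W), 3(W); every one is W ⇒ L
n=5: can move to 0, which is L ⇒ W
n=6: can move to 4, which is L ⇒ W
n=7: can move to 0, which is L ⇒ W
n=8: moves to 6(W), 7(W); every one is W ⇒ L
n=9: can move to 8, which is L ⇒ W
n=10: can move to 8, which is L ⇒ W
n=11: can move to 0, which is L ⇒ W
n=12: can move to 4, which is L ⇒ W
n=13: can move to 0, which is L ⇒ W
n=14: moves to 7(W), 12(W), 13(W); every one is W ⇒ L
n=15: can move to 14, which is L ⇒ W
n=16: can move to 14, which is L ⇒ W
n=17: can move to 0, which is L ⇒ W
n=18: moves to 6(W), 15(W), 16(W), 17(W); every one is W ⇒ L
n=19: can move to 0, which is L ⇒ W
n=20: can move to 18, which is L ⇒ W
n=21: can move to 14, which is L ⇒ W
n=22: moves to 11(W), 20(W), 21(W); every one is W ⇒ L
n=23: can move to 0, which is L ⇒ W
n=24: can move to 8, which is L ⇒ W
n=25: moves to 20(W), 24(W); every one is W ⇒ L
n=26: can move to 25, which is L ⇒ W
n=27: moves to 9(W), 24(W), 26(W); every one is W ⇒ L
n=28: can move to 27, which is L ⇒ W
The losing starting values of n are exactly the entries labelled L in this table (8 of them).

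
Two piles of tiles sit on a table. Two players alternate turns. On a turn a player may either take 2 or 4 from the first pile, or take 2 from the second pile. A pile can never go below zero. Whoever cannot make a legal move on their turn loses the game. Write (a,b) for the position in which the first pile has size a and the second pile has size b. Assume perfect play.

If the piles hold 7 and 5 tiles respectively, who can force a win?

Classify positions by backward induction: terminal positions (no move available) are L. From any other position, the mover wins iff some move reaches an L.
No move ever increases a pile, so every position that can arise here has a ≤ 7 and b ≤ 5; it is enough to label the cells with 0 ≤ a ≤ 7 and 0 ≤ b ≤ 5.
Every move lowers a or b (never raises either), so fill the grid row by row in increasing a, and left to right within a row: each cell's successors are then already labelled.
      b=0  b=1  b=2  b=3  b=4  b=5
a=0:    L    L    W    W    L    L
a=1:    L    L    W    W    L    L
a=2:    W    W    L    L    W    W
a=3:    W    W    L    L    W    W
a=4:    W    W    W    W    W    W
a=5:    W    W    W    W    W    W
a=6:    L    L    W    W    L    L
a=7:    L    L    W    W    L    L
Cells with no legal move (terminal, hence L): (0,0), (0,1), (1,0), (1,1).
The remaining L cells, each justified by listing all of its moves:
(0,4): →(0,2)(W) only, which is W, so L
(0,5): →(0,3)(W) only, which is W, so L
(1,4): →(1,2)(W) only, which is W, so L
(1,5): →(1,3)(W) only, which is W, so L
(2,2): →(0,2)(W), (2,0)(W) — all W, so L
(2,3): →(0,3)(W), (2,1)(W) — all W, so L
(3,2): →(1,2)(W), (3,0)(W) — all W, so L
(3,3): →(1,3)(W), (3,1)(W) — all W, so L
(6,0): →(4,0)(W), (2,0)(W) — all W, so L
(6,1): →(4,1)(W), (2,1)(W) — all W, so L
(6,4): →(4,4)(W), (2,4)(W), (6,2)(W) — all W, so L
(6,5): →(4,5)(W), (2,5)(W), (6,3)(W) — all W, so L
(7,0): →(5,0)(W), (3,0)(W) — all W, so L
(7,1): →(5,1)(W), (3,1)(W) — all W, so L
(7,4): →(5,4)(W), (3,4)(W), (7,2)(W) — all W, so L
(7,5): →(5,5)(W), (3,5)(W), (7,3)(W) — all W, so L
Every other cell has at least one move into one of the L cells above, so it is W.
Every move from (7,5) reaches a W position, so the mover loses.

The second player wins.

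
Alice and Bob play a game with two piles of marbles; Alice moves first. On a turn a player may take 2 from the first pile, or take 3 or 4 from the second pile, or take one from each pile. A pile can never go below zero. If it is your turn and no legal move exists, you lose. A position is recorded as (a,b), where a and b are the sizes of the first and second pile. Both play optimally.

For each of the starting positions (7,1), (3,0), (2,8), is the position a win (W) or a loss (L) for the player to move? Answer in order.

(7,1): L, (3,0): W, (2,8): W

Work bottom-up. With no move the player to move loses. Otherwise the position is W if at least one move leads to an L position for the opponent, and L if every move leads to a W.
No move ever increases a pile, so every position that can arise here has a ≤ 7 and b ≤ 8; it is enough to label the cells with 0 ≤ a ≤ 7 and 0 ≤ b ≤ 8.
Every move lowers a or b (never raises either), so fill the grid row by row in increasing a, and left to right within a row: each cell's successors are then already labelled.
      b=0  b=1  b=2  b=3  b=4  b=5  b=6  b=7  b=8
a=0:    L    L    L    W    W    W    W    L    L
a=1:    L    W    W    W    W    L    L    L    W
a=2:    W    W    W    L    L    L    W    W    W
a=3:    W    L    L    L    W    W    W    W    L
a=4:    L    L    W    W    W    W    L    L    L
a=5:    L    W    W    W    W    L    L    W    W
a=6:    W    W    L    L    L    W    W    W    W
a=7:    W    L    L    W    W    W    W    L    L
Cells with no legal move (terminal, hence L): (0,0), (0,1), (0,2), (1,0).
The remaining L cells, each justified by listing all of its moves:
(0,7): →(0,4)(W), (0,3)(W) — all W, so L
(0,8): →(0,5)(W), (0,4)(W) — all W, so L
(1,5): →(1,2)(W), (1,1)(W), (0,4)(W) — all W, so L
(1,6): →(1,3)(W), (1,2)(W), (0,5)(W) — all W, so L
(1,7): →(1,4)(W), (1,3)(W), (0,6)(W) — all W, so L
(2,3): →(0,3)(W), (2,0)(W), (1,2)(W) — all W, so L
(2,4): →(0,4)(W), (2,1)(W), (2,0)(W), (1,3)(W) — all W, so L
(2,5): →(0,5)(W), (2,2)(W), (2,1)(W), (1,4)(W) — all W, so L
(3,1): →(1,1)(W), (2,0)(W) — all W, so L
(3,2): →(1,2)(W), (2,1)(W) — all W, so L
(3,3): →(1,3)(W), (3,0)(W), (2,2)(W) — all W, so L
(3,8): →(1,8)(W), (3,5)(W), (3,4)(W), (2,7)(W) — all W, so L
(4,0): →(2,0)(W) only, which is W, so L
(4,1): →(2,1)(W), (3,0)(W) — all W, so L
(4,6): →(2,6)(W), (4,3)(W), (4,2)(W), (3,5)(W) — all W, so L
(4,7): →(2,7)(W), (4,4)(W), (4,3)(W), (3,6)(W) — all W, so L
(4,8): →(2,8)(W), (4,5)(W), (4,4)(W), (3,7)(W) — all W, so L
(5,0): →(3,0)(W) only, which is W, so L
(5,5): →(3,5)(W), (5,2)(W), (5,1)(W), (4,4)(W) — all W, so L
(5,6): →(3,6)(W), (5,3)(W), (5,2)(W), (4,5)(W) — all W, so L
(6,2): →(4,2)(W), (5,1)(W) — all W, so L
(6,3): →(4,3)(W), (6,0)(W), (5,2)(W) — all W, so L
(6,4): →(4,4)(W), (6,1)(W), (6,0)(W), (5,3)(W) — all W, so L
(7,1): →(5,1)(W), (6,0)(W) — all W, so L
(7,2): →(5,2)(W), (6,1)(W) — all W, so L
(7,7): →(5,7)(W), (7,4)(W), (7,3)(W), (6,6)(W) — all W, so L
(7,8): →(5,8)(W), (7,5)(W), (7,4)(W), (6,7)(W) — all W, so L
Every other cell has at least one move into one of the L cells above, so it is W.
(7,1): one of the L cells justified above, so L
(3,0): the move to (1,0) reaches an L cell, so W
(2,8): the move to (0,8) reaches an L cell, so W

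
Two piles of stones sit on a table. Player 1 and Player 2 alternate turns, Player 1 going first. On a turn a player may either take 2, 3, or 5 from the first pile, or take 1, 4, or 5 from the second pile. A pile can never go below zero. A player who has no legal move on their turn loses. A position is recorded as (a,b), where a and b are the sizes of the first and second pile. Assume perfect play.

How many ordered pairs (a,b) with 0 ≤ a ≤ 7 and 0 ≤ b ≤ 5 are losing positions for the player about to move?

13

Positions with no move are L. A position that does have a move is losing for the player to move precisely when every available move leads to a winning position for the opponent. Fill in the labels:
Every move lowers a or b (never raises either), so fill the grid row by row in increasing a, and left to right within a row: each cell's successors are then already labelled.
      b=0  b=1  b=2  b=3  b=4  b=5
a=0:    L    W    L    W    W    W
a=1:    L    W    L    W    W    W
a=2:    W    L    W    L    W    W
a=3:    W    L    W    L    W    W
a=4:    W    W    W    W    L    W
a=5:    W    W    W    W    L    W
a=6:    W    W    W    W    W    L
a=7:    L    W    L    W    W    W
Cells with no legal move (terminal, hence L): (0,0), (1,0).
The remaining L cells, each justified by listing all of its moves:
(0,2): L (sole option (0,1)(W) is W)
(1,2): L (sole option (1,1)(W) is W)
(2,1): L (options (0,1)(W), (2,0)(W) are all W)
(2,3): L (options (0,3)(W), (2,2)(W) are all W)
(3,1): L (options (1,1)(W), (0,1)(W), (3,0)(W) are all W)
(3,3): L (options (1,3)(W), (0,3)(W), (3,2)(W) are all W)
(4,4): L (options (2,4)(W), (1,4)(W), (4,3)(W), (4,0)(W) are all W)
(5,4): L (options (3,4)(W), (2,4)(W), (0,4)(W), (5,3)(W), (5,0)(W) are all W)
(6,5): L (options (4,5)(W), (3,5)(W), (1,5)(W), (6,4)(W), (6,1)(W), (6,0)(W) are all W)
(7,0): L (options (5,0)(W), (4,0)(W), (2,0)(W) are all W)
(7,2): L (options (5,2)(W), (4,2)(W), (2,2)(W), (7,1)(W) are all W)
Every other cell has at least one move into one of the L cells above, so it is W.
L cells per row: a=0: 2, a=1: 2, a=2: 2, a=3: 2, a=4: 1, a=5: 1, a=6: 1, a=7: 2; total 13.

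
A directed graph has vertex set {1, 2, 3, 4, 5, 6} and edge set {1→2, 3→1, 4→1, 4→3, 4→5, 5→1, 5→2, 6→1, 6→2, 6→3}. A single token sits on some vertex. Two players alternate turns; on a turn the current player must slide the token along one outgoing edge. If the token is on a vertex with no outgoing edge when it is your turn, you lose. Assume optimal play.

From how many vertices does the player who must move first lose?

Compute win/loss labels from the base case upward. A position with no move is L. Any other position is W if it can reach an L in one move, else L.
Every edge goes from a vertex to one that appears earlier in the order 2, 1, 3, 5, 4, 6, so processing vertices in that order labels each vertex after all of its successors.
2: no outgoing edge → L
1: →2(L), so W
3: →1(W) only, which is W, so L
5: →2(L), so W
4: →3(L), so W
6: →3(L), so W
The L vertices are 2, 3; that is 2 in all.

2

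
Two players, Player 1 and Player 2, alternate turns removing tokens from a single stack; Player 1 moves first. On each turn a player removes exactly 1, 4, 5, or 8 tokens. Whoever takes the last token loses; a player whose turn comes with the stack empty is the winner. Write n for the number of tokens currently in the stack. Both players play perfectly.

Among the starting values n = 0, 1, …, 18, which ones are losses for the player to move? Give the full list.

Positions with no move are W. A position that does have a move is losing for the player to move precisely when every available move leads to a winning position for the opponent. Fill in the labels:
n=0: no move; the opponent has just taken the last token and therefore loses → W
n=1: only reaches 0(W), which is W → L
n=2: reaches L-position 1 → W
n=3: only reaches 2(W), which is W → L
n=4: reaches L-position 3 → W
n=5: reaches L-position 1 → W
n=6: reaches L-position 1 → W
n=7: reaches L-position 3 → W
n=8: reaches L-position 3 → W
n=9: reaches L-position 1 → W
n=10: only reaches 9(W), 6(W), 5(W), 2(W), all W → L
n=11: reaches L-position 10 → W
n=12: only reaches 11(W), 8(W), 7(W), 4(W), all W → L
n=13: reaches L-position 12 → W
n=14: reaches L-position 10 → W
n=15: reaches L-position 10 → W
n=16: reaches L-position 12 → W
n=17: reaches L-position 12 → W
n=18: reaches L-position 10 → W
Reading off the rows marked L gives the requested list; there are 4 such values of n.

1, 3, 10, 12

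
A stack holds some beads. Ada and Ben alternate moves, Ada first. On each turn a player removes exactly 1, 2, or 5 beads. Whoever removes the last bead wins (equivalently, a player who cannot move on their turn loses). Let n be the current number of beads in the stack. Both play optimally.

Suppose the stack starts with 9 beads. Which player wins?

Positions with no move are L. A position that does have a move is losing for the player to move precisely when every available move leads to a winning position for the opponent. Fill in the labels:
n=0: no move → L
n=1: →0(L), so W
n=2: →0(L), so W
n=3: →2(W), 1(W) — all W, so L
n=4: →3(L), so W
n=5: →3(L), so W
n=6: →5(W), 4(W), 1(W) — all W, so L
n=7: →6(L), so W
n=8: →6(L), so W
n=9: →8(W), 7(W), 4(W) — all W, so L
The starting position 9 is L: whatever Ada does, the opponent receives a W position.

Ben wins.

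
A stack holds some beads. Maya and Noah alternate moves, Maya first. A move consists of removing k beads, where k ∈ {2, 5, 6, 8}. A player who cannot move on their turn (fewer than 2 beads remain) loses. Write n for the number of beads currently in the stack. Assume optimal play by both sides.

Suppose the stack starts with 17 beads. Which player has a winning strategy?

Maya wins.

Use the standard recursion: the mover loses at a terminal position; elsewhere, the mover wins exactly when some move hands the opponent an L position.
n=0: no move → L
n=1: no move → L
n=2: →0(L), so W
n=3: →1(L), so W
n=4: →2(W) only, which is W, so L
n=5: →0(L), so W
n=6: →4(L), so W
n=7: →1(L), so W
n=8: →0(L), so W
n=9: →4(L), so W
n=10: →4(L), so W
n=11: →9(W), 6(W), 5(W), 3(W) — all W, so L
n=12: →4(L), so W
n=13: →11(L), so W
n=14: →12(W), 9(W), 8(W), 6(W) — all W, so L
n=15: →13(W), 10(W), 9(W), 7(W) — all W, so L
n=16: →14(L), so W
n=17: →15(L), so W
The starting position 17 is W: Maya should remove 2, leaving 15, handing over an L position.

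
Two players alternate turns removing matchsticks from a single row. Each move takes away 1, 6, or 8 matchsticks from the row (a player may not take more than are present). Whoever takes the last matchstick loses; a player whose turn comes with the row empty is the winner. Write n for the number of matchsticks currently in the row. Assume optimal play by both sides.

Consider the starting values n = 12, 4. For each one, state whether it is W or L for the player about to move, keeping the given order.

12: L, 4: W

Use the standard recursion: the mover wins at a terminal position; elsewhere, the mover wins exactly when some move hands the opponent an L position.
n=0: no move; the opponent has just taken the last matchstick and therefore loses → W
n=1: →0(W) only, which is W, so L
n=2: →1(L), so W
n=3: →2(W) only, which is W, so L
n=4: →3(L), so W
n=5: →4(W) only, which is W, so L
n=6: →5(L), so W
n=7: →1(L), so W
n=8: →7(W), 2(W), 0(W) — all W, so L
n=9: →8(L), so W
n=10: →9(W), 4(W), 2(W) — all W, so L
n=11: →10(L), so W
n=12: →11(W), 6(W), 4(W) — all W, so L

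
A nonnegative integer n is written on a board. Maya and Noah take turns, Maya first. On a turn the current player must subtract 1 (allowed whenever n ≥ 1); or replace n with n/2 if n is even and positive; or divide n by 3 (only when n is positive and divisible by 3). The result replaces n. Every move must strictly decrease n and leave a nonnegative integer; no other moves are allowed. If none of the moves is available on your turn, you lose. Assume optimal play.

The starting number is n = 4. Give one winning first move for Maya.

Label each position W (a win for the player to move) or L (a loss). A position with no legal move is L; any other position is W exactly when some move reaches an L, and L when every move reaches a W.
n=0: no move → L
n=1: W (go to 0, an L position)
n=2: L (sole option 1(W) is W)
n=3: W (go to 2, an L position)
n=4: W (go to 2, an L position)
From 4, the L positions reachable in one move are: 2.

Move to 2.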